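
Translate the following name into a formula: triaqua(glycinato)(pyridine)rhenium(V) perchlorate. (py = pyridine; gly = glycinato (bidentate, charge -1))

[Re(gly)(H2O)3(py)](ClO4)4

Ligands: 1 pyridine (py, neutral), 3 aqua (H2O, neutral), 1 glycinato (gly, -1). Ligand charge sum = -1.
With Re in oxidation state +5, the complex ion is [Re...]^4+.
Charge balance with perchlorate (-1) requires 1 complex ion per 4 perchlorate.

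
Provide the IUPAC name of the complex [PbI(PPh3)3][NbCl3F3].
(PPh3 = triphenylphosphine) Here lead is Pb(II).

Both ions are complex: the cation is named first with the plain metal name, the anion second with the -ate form; each ion's ligands are alphabetised independently.
Pb is given as +2; the cation's ligand charges sum to -1, so the complex cation is 1+.
A 1:1 salt means the anion carries the equal and opposite charge, 1−.
Anion: ligand charges sum to -6; for the ion to be 1−, Nb = +5.

iodotris(triphenylphosphine)lead(II) trichlorotrifluoroniobate(V)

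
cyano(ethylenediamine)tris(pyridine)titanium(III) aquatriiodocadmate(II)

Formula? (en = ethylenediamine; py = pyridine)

Cation [Ti…]: ligand charges -1, Ti(III) ⇒ ion charge 2+.
Anion [Cd…]: ligand charges -3, Cd(II) ⇒ ion charge 1−.
One 2+ cation requires 2 of the 1− anion.

[Ti(CN)(en)(py)3][Cd(H2O)I3]2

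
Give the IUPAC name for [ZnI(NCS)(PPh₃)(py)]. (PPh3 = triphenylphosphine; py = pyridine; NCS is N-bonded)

There is no counter-ion, so the complex is neutral overall.
Ligand charges: 1×triphenylphosphine (neutral), 1×pyridine (neutral), 1×iodo (-1 each), 1×isothiocyanato (-1 each); total -2. So Zn + (-2) = 0, giving Zn = +2.
Ligands are named alphabetically: iodo before isothiocyanato before pyridine before triphenylphosphine.

iodoisothiocyanato(pyridine)(triphenylphosphine)zinc(II)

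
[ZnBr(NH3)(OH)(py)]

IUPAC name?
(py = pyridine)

amminebromohydroxo(pyridine)zinc(II)

There is no counter-ion, so the complex is neutral overall.
Ligand charges: 1×pyridine (neutral), 1×bromo (-1 each), 1×ammine (neutral), 1×hydroxo (-1 each); total -2. So Zn + (-2) = 0, giving Zn = +2.
Ligands are named alphabetically: ammine before bromo before hydroxo before pyridine.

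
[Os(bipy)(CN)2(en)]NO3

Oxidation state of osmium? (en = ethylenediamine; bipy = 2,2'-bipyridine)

+3

1 nitrate outside the brackets (-1 each) → the complex ion is 1+.
Ligand charges: 2×CN = -2; 1×en neutral; 1×bipy neutral; sum -2.
Os + (-2) = 1+ ⇒ Os is +3.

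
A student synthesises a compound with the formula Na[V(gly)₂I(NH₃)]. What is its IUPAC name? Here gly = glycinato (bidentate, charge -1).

sodium amminebis(glycinato)iodovanadate(II)

The 1 sodium counter-ion carries a total charge of +1, so each complex ion is 1−.
Ligand charges: 2×glycinato (-1 each), 1×iodo (-1 each), 1×ammine (neutral); total -3. So V + (-3) = 1−, giving V = +2.
The complex ion is anionic, so vanadium takes the -ate form vanadate(II).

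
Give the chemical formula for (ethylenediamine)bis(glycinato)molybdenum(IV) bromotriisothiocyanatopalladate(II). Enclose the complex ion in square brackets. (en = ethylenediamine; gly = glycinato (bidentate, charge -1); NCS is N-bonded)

[Mo(en)(gly)2][PdBr(NCS)3]

Cation [Mo…]: ligand charges -2, Mo(IV) ⇒ ion charge 2+.
Anion [Pd…]: ligand charges -4, Pd(II) ⇒ ion charge 2−.
One 2+ cation balances one 2− anion.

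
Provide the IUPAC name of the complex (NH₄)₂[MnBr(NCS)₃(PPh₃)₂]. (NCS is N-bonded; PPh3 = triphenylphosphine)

ammonium bromotriisothiocyanatobis(triphenylphosphine)manganate(II)

The 2 ammonium counter-ions carry a total charge of +2, so each complex ion is 2−.
Ligand charges: 3×isothiocyanato (-1 each), 2×triphenylphosphine (neutral), 1×bromo (-1 each); total -4. So Mn + (-4) = 2−, giving Mn = +2.
Ligands are named alphabetically: bromo before isothiocyanato before triphenylphosphine.
The complex ion is anionic, so manganese takes the -ate form manganate(II).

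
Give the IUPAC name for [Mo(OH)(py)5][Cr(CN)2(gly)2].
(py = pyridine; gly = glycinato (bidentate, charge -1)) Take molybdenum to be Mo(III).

Mo is given as +3; the cation's ligand charges sum to -1, so the complex cation is 2+.
A 1:1 salt means the anion carries the equal and opposite charge, 2−.
Anion: ligand charges sum to -4; for the ion to be 2−, Cr = +2.

hydroxopentakis(pyridine)molybdenum(III) dicyanobis(glycinato)chromate(II)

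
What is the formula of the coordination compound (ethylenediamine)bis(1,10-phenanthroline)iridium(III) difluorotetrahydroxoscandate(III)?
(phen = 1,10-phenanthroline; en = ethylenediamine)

Cation [Ir…]: ligand charges 0, Ir(III) ⇒ ion charge 3+.
Anion [Sc…]: ligand charges -6, Sc(III) ⇒ ion charge 3−.

[Ir(en)(phen)2][ScF2(OH)4]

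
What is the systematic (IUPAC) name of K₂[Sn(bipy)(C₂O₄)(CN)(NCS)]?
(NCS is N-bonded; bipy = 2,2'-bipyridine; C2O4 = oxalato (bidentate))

The 2 potassium counter-ions carry a total charge of +2, so each complex ion is 2−.
Ligand charges: 1×isothiocyanato (-1 each), 1×cyano (-1 each), 1×2,2'-bipyridine (neutral), 1×oxalato (-2 each); total -4. So Sn + (-4) = 2−, giving Sn = +2.
Ligands are named alphabetically: bipyridine before cyano before isothiocyanato before oxalato.
The complex ion is anionic, so tin takes the -ate form stannate(II).

potassium (2,2'-bipyridine)cyanoisothiocyanatooxalatostannate(II)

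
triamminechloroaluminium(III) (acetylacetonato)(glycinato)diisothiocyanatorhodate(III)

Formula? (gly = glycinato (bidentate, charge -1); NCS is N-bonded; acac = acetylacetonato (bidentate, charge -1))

[AlCl(NH3)3][Rh(acac)(gly)(NCS)2]2

Cation [Al…]: ligand charges -1, Al(III) ⇒ ion charge 2+.
Anion [Rh…]: ligand charges -4, Rh(III) ⇒ ion charge 1−.
One 2+ cation requires 2 of the 1− anion.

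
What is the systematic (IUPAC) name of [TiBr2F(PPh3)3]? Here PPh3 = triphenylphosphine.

There is no counter-ion, so the complex is neutral overall.
Ligand charges: 3×triphenylphosphine (neutral), 2×bromo (-1 each), 1×fluoro (-1 each); total -3. So Ti + (-3) = 0, giving Ti = +3.
Ligands are named alphabetically: bromo before fluoro before triphenylphosphine.

dibromofluorotris(triphenylphosphine)titanium(III)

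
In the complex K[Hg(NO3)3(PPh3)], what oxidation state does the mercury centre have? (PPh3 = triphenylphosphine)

1 potassium outside the brackets (+1 each) → the complex ion is 1−.
Ligand charges: 1×PPh3 neutral; 3×NO3 = -3; sum -3.
Hg + (-3) = 1− ⇒ Hg is +2.

+2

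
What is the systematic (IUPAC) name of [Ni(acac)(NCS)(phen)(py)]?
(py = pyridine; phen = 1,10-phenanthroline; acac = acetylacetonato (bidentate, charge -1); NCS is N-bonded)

(acetylacetonato)isothiocyanato(1,10-phenanthroline)(pyridine)nickel(II)

There is no counter-ion, so the complex is neutral overall.
Ligand charges: 1×pyridine (neutral), 1×1,10-phenanthroline (neutral), 1×acetylacetonato (-1 each), 1×isothiocyanato (-1 each); total -2. So Ni + (-2) = 0, giving Ni = +2.
Ligands are named alphabetically: acetylacetonato before isothiocyanato before phenanthroline before pyridine.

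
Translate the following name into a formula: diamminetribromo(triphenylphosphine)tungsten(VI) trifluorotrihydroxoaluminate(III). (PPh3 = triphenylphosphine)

Cation [W…]: ligand charges -3, W(VI) ⇒ ion charge 3+.
Anion [Al…]: ligand charges -6, Al(III) ⇒ ion charge 3−.
One 3+ cation balances one 3− anion.

[WBr3(NH3)2(PPh3)][AlF3(OH)3]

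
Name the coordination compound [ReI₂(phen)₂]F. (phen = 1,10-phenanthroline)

diiodobis(1,10-phenanthroline)rhenium(III) fluoride

The 1 fluoride counter-ion carries a total charge of -1, so each complex ion is 1+.
Ligand charges: 2×iodo (-1 each), 2×1,10-phenanthroline (neutral); total -2. So Re + (-2) = 1+, giving Re = +3.
Ligands are named alphabetically: iodo before phenanthroline.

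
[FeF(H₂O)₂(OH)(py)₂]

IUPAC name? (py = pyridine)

diaquafluorohydroxobis(pyridine)iron(II)

There is no counter-ion, so the complex is neutral overall.
Ligand charges: 1×hydroxo (-1 each), 1×fluoro (-1 each), 2×pyridine (neutral), 2×aqua (neutral); total -2. So Fe + (-2) = 0, giving Fe = +2.
Ligands are named alphabetically: aqua before fluoro before hydroxo before pyridine.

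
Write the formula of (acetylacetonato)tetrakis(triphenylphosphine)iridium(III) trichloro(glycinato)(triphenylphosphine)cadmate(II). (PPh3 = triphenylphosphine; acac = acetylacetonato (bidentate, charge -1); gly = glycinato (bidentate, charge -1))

[Ir(acac)(PPh3)4][CdCl3(gly)(PPh3)]

Cation [Ir…]: ligand charges -1, Ir(III) ⇒ ion charge 2+.
Anion [Cd…]: ligand charges -4, Cd(II) ⇒ ion charge 2−.
One 2+ cation balances one 2− anion.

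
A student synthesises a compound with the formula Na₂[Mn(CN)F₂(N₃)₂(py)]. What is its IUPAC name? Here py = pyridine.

The 2 sodium counter-ions carry a total charge of +2, so each complex ion is 2−.
Ligand charges: 1×pyridine (neutral), 2×azido (-1 each), 2×fluoro (-1 each), 1×cyano (-1 each); total -5. So Mn + (-5) = 2−, giving Mn = +3.
Ligands are named alphabetically: azido before cyano before fluoro before pyridine.
The complex ion is anionic, so manganese takes the -ate form manganate(III).

sodium diazidocyanodifluoro(pyridine)manganate(III)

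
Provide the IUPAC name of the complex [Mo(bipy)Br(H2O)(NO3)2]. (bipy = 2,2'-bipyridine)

There is no counter-ion, so the complex is neutral overall.
Ligand charges: 2×nitrato (-1 each), 1×aqua (neutral), 1×bromo (-1 each), 1×2,2'-bipyridine (neutral); total -3. So Mo + (-3) = 0, giving Mo = +3.
Ligands are named alphabetically: aqua before bipyridine before bromo before nitrato.

aqua(2,2'-bipyridine)bromodinitratomolybdenum(III)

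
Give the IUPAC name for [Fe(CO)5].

There is no counter-ion, so the complex is neutral overall.
Ligand charges: 5×carbonyl (neutral); total 0. So Fe + (0) = 0, giving Fe = 0.

pentacarbonyliron(0)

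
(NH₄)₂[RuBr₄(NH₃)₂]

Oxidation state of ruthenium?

+2

2 ammonium outside the brackets (+1 each) → the complex ion is 2−.
Ligand charges: 4×Br = -4; 2×NH3 neutral; sum -4.
Ru + (-4) = 2− ⇒ Ru is +2.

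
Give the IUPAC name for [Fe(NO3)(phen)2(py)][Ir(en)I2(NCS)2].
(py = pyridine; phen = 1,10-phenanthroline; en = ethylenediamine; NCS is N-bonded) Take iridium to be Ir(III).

nitratobis(1,10-phenanthroline)(pyridine)iron(II) (ethylenediamine)diiododiisothiocyanatoiridate(III)

Ir is given as +3; the anion's ligand charges sum to -4, so the complex anion is 1−.
A 1:1 salt means the cation carries the equal and opposite charge, 1+.
Cation: ligand charges sum to -1; for the ion to be 1+, Fe = +2.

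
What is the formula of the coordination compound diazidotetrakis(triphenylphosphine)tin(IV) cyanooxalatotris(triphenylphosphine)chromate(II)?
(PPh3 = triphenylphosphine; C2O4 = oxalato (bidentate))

Cation [Sn…]: ligand charges -2, Sn(IV) ⇒ ion charge 2+.
Anion [Cr…]: ligand charges -3, Cr(II) ⇒ ion charge 1−.
One 2+ cation requires 2 of the 1− anion.

[Sn(N3)2(PPh3)4][Cr(C2O4)(CN)(PPh3)3]2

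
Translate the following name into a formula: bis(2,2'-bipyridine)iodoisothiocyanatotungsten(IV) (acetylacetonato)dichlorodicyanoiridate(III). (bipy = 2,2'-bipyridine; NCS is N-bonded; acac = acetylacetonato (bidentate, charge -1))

Cation [W…]: ligand charges -2, W(IV) ⇒ ion charge 2+.
Anion [Ir…]: ligand charges -5, Ir(III) ⇒ ion charge 2−.
One 2+ cation balances one 2− anion.

[W(bipy)2I(NCS)][Ir(acac)Cl2(CN)2]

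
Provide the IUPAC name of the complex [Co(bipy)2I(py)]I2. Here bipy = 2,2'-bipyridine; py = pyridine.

bis(2,2'-bipyridine)iodo(pyridine)cobalt(III) iodide

The 2 iodide counter-ions carry a total charge of -2, so each complex ion is 2+.
Ligand charges: 1×iodo (-1 each), 2×2,2'-bipyridine (neutral), 1×pyridine (neutral); total -1. So Co + (-1) = 2+, giving Co = +3.
Ligands are named alphabetically: bipyridine before iodo before pyridine.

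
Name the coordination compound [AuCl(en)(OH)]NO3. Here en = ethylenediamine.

The 1 nitrate counter-ion carries a total charge of -1, so each complex ion is 1+.
Ligand charges: 1×chloro (-1 each), 1×hydroxo (-1 each), 1×ethylenediamine (neutral); total -2. So Au + (-2) = 1+, giving Au = +3.
Ligands are named alphabetically: chloro before ethylenediamine before hydroxo.

chloro(ethylenediamine)hydroxogold(III) nitrate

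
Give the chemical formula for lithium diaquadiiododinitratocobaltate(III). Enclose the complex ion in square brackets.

Ligands: 2 aqua (H2O, neutral), 2 iodo (I, -1), 2 nitrato (NO3, -1). Ligand charge sum = -4.
With Co in oxidation state +3, the complex ion is [Co...]^1−.
Charge balance with lithium (+1) requires 1 complex ion per 1 lithium.

Li[Co(H2O)2I2(NO3)2]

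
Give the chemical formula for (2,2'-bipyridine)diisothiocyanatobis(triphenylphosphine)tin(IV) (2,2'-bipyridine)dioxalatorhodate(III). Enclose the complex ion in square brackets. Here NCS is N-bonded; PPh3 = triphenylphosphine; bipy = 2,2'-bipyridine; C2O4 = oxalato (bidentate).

Cation [Sn…]: ligand charges -2, Sn(IV) ⇒ ion charge 2+.
Anion [Rh…]: ligand charges -4, Rh(III) ⇒ ion charge 1−.

[Sn(bipy)(NCS)2(PPh3)2][Rh(bipy)(C2O4)2]2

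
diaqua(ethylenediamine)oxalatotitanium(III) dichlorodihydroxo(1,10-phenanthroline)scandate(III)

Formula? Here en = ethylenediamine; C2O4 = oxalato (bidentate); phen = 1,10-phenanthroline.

Cation [Ti…]: ligand charges -2, Ti(III) ⇒ ion charge 1+.
Anion [Sc…]: ligand charges -4, Sc(III) ⇒ ion charge 1−.

[Ti(C2O4)(en)(H2O)2][ScCl2(OH)2(phen)]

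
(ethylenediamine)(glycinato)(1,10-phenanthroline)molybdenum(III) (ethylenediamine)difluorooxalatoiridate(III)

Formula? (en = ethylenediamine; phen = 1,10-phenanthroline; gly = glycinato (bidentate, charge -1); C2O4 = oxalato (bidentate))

[Mo(en)(gly)(phen)][Ir(C2O4)(en)F2]2

Cation [Mo…]: ligand charges -1, Mo(III) ⇒ ion charge 2+.
Anion [Ir…]: ligand charges -4, Ir(III) ⇒ ion charge 1−.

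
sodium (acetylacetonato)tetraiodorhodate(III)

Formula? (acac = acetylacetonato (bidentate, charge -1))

Ligands: 4 iodo (I, -1), 1 acetylacetonato (acac, -1). Ligand charge sum = -5.
Charge balance with sodium (+1) requires 1 complex ion per 2 sodium.

Na2[Rh(acac)I4]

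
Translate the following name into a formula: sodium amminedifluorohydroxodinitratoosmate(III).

Ligands: 1 ammine (NH3, neutral), 2 fluoro (F, -1), 2 nitrato (NO3, -1), 1 hydroxo (OH, -1). Ligand charge sum = -5.
Charge balance with sodium (+1) requires 1 complex ion per 2 sodium.

Na2[OsF2(NH3)(NO3)2(OH)]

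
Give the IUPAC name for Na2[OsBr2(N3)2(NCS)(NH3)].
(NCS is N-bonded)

sodium amminediazidodibromoisothiocyanatoosmate(III)

The 2 sodium counter-ions carry a total charge of +2, so each complex ion is 2−.
Ligand charges: 2×bromo (-1 each), 1×isothiocyanato (-1 each), 2×azido (-1 each), 1×ammine (neutral); total -5. So Os + (-5) = 2−, giving Os = +3.
Ligands are named alphabetically: ammine before azido before bromo before isothiocyanato.
The complex ion is anionic, so osmium takes the -ate form osmate(III).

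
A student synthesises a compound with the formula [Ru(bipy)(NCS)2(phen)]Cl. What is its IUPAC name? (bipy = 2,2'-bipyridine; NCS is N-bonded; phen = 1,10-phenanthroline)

The 1 chloride counter-ion carries a total charge of -1, so each complex ion is 1+.
Ligand charges: 1×2,2'-bipyridine (neutral), 2×isothiocyanato (-1 each), 1×1,10-phenanthroline (neutral); total -2. So Ru + (-2) = 1+, giving Ru = +3.
Ligands are named alphabetically: bipyridine before isothiocyanato before phenanthroline.

(2,2'-bipyridine)diisothiocyanato(1,10-phenanthroline)ruthenium(III) chloride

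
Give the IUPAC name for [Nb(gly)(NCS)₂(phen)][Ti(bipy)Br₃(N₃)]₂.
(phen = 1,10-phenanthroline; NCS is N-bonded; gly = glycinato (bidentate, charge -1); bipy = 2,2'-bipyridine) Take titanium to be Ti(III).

Both ions are complex: the cation is named first with the plain metal name, the anion second with the -ate form; each ion's ligands are alphabetised independently.
Ti is given as +3; the anion's ligand charges sum to -4, so the complex anion is 1−.
With 2 anions per cation, the cation must be 2×1 = 2+.
Cation: ligand charges sum to -3; for the ion to be 2+, Nb = +5.

(glycinato)diisothiocyanato(1,10-phenanthroline)niobium(V) azido(2,2'-bipyridine)tribromotitanate(III)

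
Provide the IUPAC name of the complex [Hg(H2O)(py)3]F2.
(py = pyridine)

aquatris(pyridine)mercury(II) fluoride

The 2 fluoride counter-ions carry a total charge of -2, so each complex ion is 2+.
Ligand charges: 3×pyridine (neutral), 1×aqua (neutral); total 0. So Hg + (0) = 2+, giving Hg = +2.
Ligands are named alphabetically: aqua before pyridine.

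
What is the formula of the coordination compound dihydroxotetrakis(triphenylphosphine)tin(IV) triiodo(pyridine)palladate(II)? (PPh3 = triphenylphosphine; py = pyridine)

[Sn(OH)2(PPh3)4][PdI3(py)]2

Cation [Sn…]: ligand charges -2, Sn(IV) ⇒ ion charge 2+.
Anion [Pd…]: ligand charges -3, Pd(II) ⇒ ion charge 1−.
One 2+ cation requires 2 of the 1− anion.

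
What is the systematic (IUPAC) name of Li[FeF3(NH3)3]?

The 1 lithium counter-ion carries a total charge of +1, so each complex ion is 1−.
Ligand charges: 3×fluoro (-1 each), 3×ammine (neutral); total -3. So Fe + (-3) = 1−, giving Fe = +2.
The complex ion is anionic, so iron takes the -ate form ferrate(II).

lithium triamminetrifluoroferrate(II)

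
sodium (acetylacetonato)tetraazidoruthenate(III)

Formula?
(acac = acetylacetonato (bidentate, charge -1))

Ligands: 1 acetylacetonato (acac, -1), 4 azido (N3, -1). Ligand charge sum = -5.
Charge balance with sodium (+1) requires 1 complex ion per 2 sodium.

Na2[Ru(acac)(N3)4]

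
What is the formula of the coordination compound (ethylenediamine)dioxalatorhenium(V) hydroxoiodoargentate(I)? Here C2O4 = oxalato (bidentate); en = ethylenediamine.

[Re(C2O4)2(en)][AgI(OH)]

Cation [Re…]: ligand charges -4, Re(V) ⇒ ion charge 1+.
Anion [Ag…]: ligand charges -2, Ag(I) ⇒ ion charge 1−.
One 1+ cation balances one 1− anion.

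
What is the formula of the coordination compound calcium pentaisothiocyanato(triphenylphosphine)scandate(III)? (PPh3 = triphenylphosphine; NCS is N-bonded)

Ligands: 1 triphenylphosphine (PPh3, neutral), 5 isothiocyanato (NCS, -1). Ligand charge sum = -5.
With Sc in oxidation state +3, the complex ion is [Sc...]^2−.
Charge balance with calcium (+2) requires 1 complex ion per 1 calcium.

Ca[Sc(NCS)5(PPh3)]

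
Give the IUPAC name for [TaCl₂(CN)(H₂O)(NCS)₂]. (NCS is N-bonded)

aquadichlorocyanodiisothiocyanatotantalum(V)

There is no counter-ion, so the complex is neutral overall.
Ligand charges: 2×isothiocyanato (-1 each), 1×cyano (-1 each), 1×aqua (neutral), 2×chloro (-1 each); total -5. So Ta + (-5) = 0, giving Ta = +5.
Ligands are named alphabetically: aqua before chloro before cyano before isothiocyanato.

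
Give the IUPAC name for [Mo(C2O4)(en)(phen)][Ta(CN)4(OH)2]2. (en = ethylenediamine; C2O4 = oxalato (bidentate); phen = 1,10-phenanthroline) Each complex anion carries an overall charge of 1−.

Both ions are complex: the cation is named first with the plain metal name, the anion second with the -ate form; each ion's ligands are alphabetised independently.
The complex anion is given as 1−; its ligand charges sum to -6, so Ta = +5.
With 2 anions per cation, the cation must be 2×1 = 2+.
Cation: ligand charges sum to -2; for the ion to be 2+, Mo = +4.

(ethylenediamine)oxalato(1,10-phenanthroline)molybdenum(IV) tetracyanodihydroxotantalate(V)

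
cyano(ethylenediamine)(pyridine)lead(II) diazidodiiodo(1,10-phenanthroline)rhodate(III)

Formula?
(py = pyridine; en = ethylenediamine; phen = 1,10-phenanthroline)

[Pb(CN)(en)(py)][RhI2(N3)2(phen)]

Cation [Pb…]: ligand charges -1, Pb(II) ⇒ ion charge 1+.
Anion [Rh…]: ligand charges -4, Rh(III) ⇒ ion charge 1−.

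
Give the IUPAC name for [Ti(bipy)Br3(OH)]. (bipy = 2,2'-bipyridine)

(2,2'-bipyridine)tribromohydroxotitanium(IV)

There is no counter-ion, so the complex is neutral overall.
Ligand charges: 1×2,2'-bipyridine (neutral), 1×hydroxo (-1 each), 3×bromo (-1 each); total -4. So Ti + (-4) = 0, giving Ti = +4.
Ligands are named alphabetically: bipyridine before bromo before hydroxo.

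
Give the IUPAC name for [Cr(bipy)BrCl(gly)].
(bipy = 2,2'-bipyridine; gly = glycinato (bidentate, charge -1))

(2,2'-bipyridine)bromochloro(glycinato)chromium(III)

There is no counter-ion, so the complex is neutral overall.
Ligand charges: 1×chloro (-1 each), 1×2,2'-bipyridine (neutral), 1×bromo (-1 each), 1×glycinato (-1 each); total -3. So Cr + (-3) = 0, giving Cr = +3.
Ligands are named alphabetically: bipyridine before bromo before chloro before glycinato.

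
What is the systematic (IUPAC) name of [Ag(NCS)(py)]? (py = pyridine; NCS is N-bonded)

There is no counter-ion, so the complex is neutral overall.
Ligand charges: 1×pyridine (neutral), 1×isothiocyanato (-1 each); total -1. So Ag + (-1) = 0, giving Ag = +1.
Ligands are named alphabetically: isothiocyanato before pyridine.

isothiocyanato(pyridine)silver(I)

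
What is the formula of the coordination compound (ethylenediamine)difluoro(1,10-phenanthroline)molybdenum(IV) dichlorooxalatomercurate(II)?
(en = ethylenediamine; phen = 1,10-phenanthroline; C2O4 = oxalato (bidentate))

[Mo(en)F2(phen)][Hg(C2O4)Cl2]

Cation [Mo…]: ligand charges -2, Mo(IV) ⇒ ion charge 2+.
Anion [Hg…]: ligand charges -4, Hg(II) ⇒ ion charge 2−.
One 2+ cation balances one 2− anion.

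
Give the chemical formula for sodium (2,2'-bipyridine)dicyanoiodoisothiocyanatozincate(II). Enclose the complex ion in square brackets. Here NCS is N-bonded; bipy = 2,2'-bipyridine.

Na2[Zn(bipy)(CN)2I(NCS)]

Ligands: 1 isothiocyanato (NCS, -1), 1 2,2'-bipyridine (bipy, neutral), 2 cyano (CN, -1), 1 iodo (I, -1). Ligand charge sum = -4.
With Zn in oxidation state +2, the complex ion is [Zn...]^2−.
Charge balance with sodium (+1) requires 1 complex ion per 2 sodium.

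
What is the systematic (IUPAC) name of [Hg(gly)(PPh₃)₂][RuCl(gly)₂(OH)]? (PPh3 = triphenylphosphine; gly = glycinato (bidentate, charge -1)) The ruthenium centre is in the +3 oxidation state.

Both ions are complex: the cation is named first with the plain metal name, the anion second with the -ate form; each ion's ligands are alphabetised independently.
Ru is given as +3; the anion's ligand charges sum to -4, so the complex anion is 1−.
A 1:1 salt means the cation carries the equal and opposite charge, 1+.
Cation: ligand charges sum to -1; for the ion to be 1+, Hg = +2.

(glycinato)bis(triphenylphosphine)mercury(II) chlorobis(glycinato)hydroxoruthenate(III)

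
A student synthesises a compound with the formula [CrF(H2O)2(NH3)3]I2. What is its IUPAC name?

The 2 iodide counter-ions carry a total charge of -2, so each complex ion is 2+.
Ligand charges: 1×fluoro (-1 each), 3×ammine (neutral), 2×aqua (neutral); total -1. So Cr + (-1) = 2+, giving Cr = +3.
Ligands are named alphabetically: ammine before aqua before fluoro.

triamminediaquafluorochromium(III) iodide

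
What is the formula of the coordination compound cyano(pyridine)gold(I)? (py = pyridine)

Ligands: 1 cyano (CN, -1), 1 pyridine (py, neutral). Ligand charge sum = -1.
With Au in oxidation state +1, the complex ion is [Au...].

[Au(CN)(py)]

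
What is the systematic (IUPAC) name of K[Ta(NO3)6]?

potassium hexanitratotantalate(V)

The 1 potassium counter-ion carries a total charge of +1, so each complex ion is 1−.
Ligand charges: 6×nitrato (-1 each); total -6. So Ta + (-6) = 1−, giving Ta = +5.
The complex ion is anionic, so tantalum takes the -ate form tantalate(V).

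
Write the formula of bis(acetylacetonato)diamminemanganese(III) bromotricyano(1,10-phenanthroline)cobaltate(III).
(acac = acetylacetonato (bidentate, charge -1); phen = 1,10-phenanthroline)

[Mn(acac)2(NH3)2][CoBr(CN)3(phen)]

Cation [Mn…]: ligand charges -2, Mn(III) ⇒ ion charge 1+.
Anion [Co…]: ligand charges -4, Co(III) ⇒ ion charge 1−.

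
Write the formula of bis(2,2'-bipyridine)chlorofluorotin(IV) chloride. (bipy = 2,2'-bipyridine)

[Sn(bipy)2ClF]Cl2

Ligands: 2 2,2'-bipyridine (bipy, neutral), 1 fluoro (F, -1), 1 chloro (Cl, -1). Ligand charge sum = -2.
With Sn in oxidation state +4, the complex ion is [Sn...]^2+.
Charge balance with chloride (-1) requires 1 complex ion per 2 chloride.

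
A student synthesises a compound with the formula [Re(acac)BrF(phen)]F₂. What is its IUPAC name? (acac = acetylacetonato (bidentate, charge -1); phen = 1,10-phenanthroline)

The 2 fluoride counter-ions carry a total charge of -2, so each complex ion is 2+.
Ligand charges: 1×bromo (-1 each), 1×fluoro (-1 each), 1×acetylacetonato (-1 each), 1×1,10-phenanthroline (neutral); total -3. So Re + (-3) = 2+, giving Re = +5.
Ligands are named alphabetically: acetylacetonato before bromo before fluoro before phenanthroline.

(acetylacetonato)bromofluoro(1,10-phenanthroline)rhenium(V) fluoride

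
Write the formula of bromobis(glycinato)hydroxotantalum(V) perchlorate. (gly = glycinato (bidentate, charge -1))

[TaBr(gly)2(OH)]ClO4

Ligands: 1 hydroxo (OH, -1), 2 glycinato (gly, -1), 1 bromo (Br, -1). Ligand charge sum = -4.
With Ta in oxidation state +5, the complex ion is [Ta...]^1+.
Charge balance with perchlorate (-1) requires 1 complex ion per 1 perchlorate.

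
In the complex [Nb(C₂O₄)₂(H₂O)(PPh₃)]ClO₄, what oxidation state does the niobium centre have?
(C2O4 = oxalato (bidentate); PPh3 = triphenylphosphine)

+5

1 perchlorate outside the brackets (-1 each) → the complex ion is 1+.
Ligand charges: 2×C2O4 = -4; 1×H2O neutral; 1×PPh3 neutral; sum -4.
Nb + (-4) = 1+ ⇒ Nb is +5.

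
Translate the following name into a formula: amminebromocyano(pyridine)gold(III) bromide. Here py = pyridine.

Ligands: 1 pyridine (py, neutral), 1 cyano (CN, -1), 1 bromo (Br, -1), 1 ammine (NH3, neutral). Ligand charge sum = -2.
With Au in oxidation state +3, the complex ion is [Au...]^1+.
Charge balance with bromide (-1) requires 1 complex ion per 1 bromide.

[AuBr(CN)(NH3)(py)]Br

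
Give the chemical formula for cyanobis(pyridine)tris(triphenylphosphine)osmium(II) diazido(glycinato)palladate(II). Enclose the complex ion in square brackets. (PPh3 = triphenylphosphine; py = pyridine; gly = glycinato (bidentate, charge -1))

[Os(CN)(PPh3)3(py)2][Pd(gly)(N3)2]

Cation [Os…]: ligand charges -1, Os(II) ⇒ ion charge 1+.
Anion [Pd…]: ligand charges -3, Pd(II) ⇒ ion charge 1−.
One 1+ cation balances one 1− anion.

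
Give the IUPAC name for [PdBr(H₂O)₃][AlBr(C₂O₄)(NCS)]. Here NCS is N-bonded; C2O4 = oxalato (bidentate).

Aluminium is always +3 in its complexes; the anion's ligand charges sum to -4, so the complex anion is 1−.
A 1:1 salt means the cation carries the equal and opposite charge, 1+.
Cation: ligand charges sum to -1; for the ion to be 1+, Pd = +2.

triaquabromopalladium(II) bromoisothiocyanatooxalatoaluminate(III)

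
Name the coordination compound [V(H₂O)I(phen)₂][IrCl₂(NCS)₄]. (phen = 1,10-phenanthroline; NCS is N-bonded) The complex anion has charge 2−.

aquaiodobis(1,10-phenanthroline)vanadium(III) dichlorotetraisothiocyanatoiridate(IV)

The complex anion is given as 2−; its ligand charges sum to -6, so Ir = +4.
A 1:1 salt means the cation carries the equal and opposite charge, 2+.
Cation: ligand charges sum to -1; for the ion to be 2+, V = +3.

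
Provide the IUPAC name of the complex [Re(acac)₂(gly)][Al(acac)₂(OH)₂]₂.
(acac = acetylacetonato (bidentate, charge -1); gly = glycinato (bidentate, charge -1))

Both ions are complex: the cation is named first with the plain metal name, the anion second with the -ate form; each ion's ligands are alphabetised independently.
Aluminium is always +3 in its complexes; the anion's ligand charges sum to -4, so the complex anion is 1−.
With 2 anions per cation, the cation must be 2×1 = 2+.
Cation: ligand charges sum to -3; for the ion to be 2+, Re = +5.

bis(acetylacetonato)(glycinato)rhenium(V) bis(acetylacetonato)dihydroxoaluminate(III)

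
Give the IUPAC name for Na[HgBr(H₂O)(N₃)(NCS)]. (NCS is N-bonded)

The 1 sodium counter-ion carries a total charge of +1, so each complex ion is 1−.
Ligand charges: 1×isothiocyanato (-1 each), 1×azido (-1 each), 1×bromo (-1 each), 1×aqua (neutral); total -3. So Hg + (-3) = 1−, giving Hg = +2.
The complex ion is anionic, so mercury takes the -ate form mercurate(II).

sodium aquaazidobromoisothiocyanatomercurate(II)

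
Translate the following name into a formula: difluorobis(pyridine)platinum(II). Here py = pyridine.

Ligands: 2 pyridine (py, neutral), 2 fluoro (F, -1). Ligand charge sum = -2.
With Pt in oxidation state +2, the complex ion is [Pt...].

[PtF2(py)2]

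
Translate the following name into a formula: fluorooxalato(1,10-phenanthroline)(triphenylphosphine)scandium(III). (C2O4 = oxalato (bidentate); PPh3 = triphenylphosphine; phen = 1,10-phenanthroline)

Ligands: 1 oxalato (C2O4, -2), 1 triphenylphosphine (PPh3, neutral), 1 1,10-phenanthroline (phen, neutral), 1 fluoro (F, -1). Ligand charge sum = -3.
With Sc in oxidation state +3, the complex ion is [Sc...].

[Sc(C2O4)F(phen)(PPh3)]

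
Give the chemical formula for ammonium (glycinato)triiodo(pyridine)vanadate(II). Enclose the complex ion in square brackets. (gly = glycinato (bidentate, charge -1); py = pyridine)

Ligands: 1 glycinato (gly, -1), 1 pyridine (py, neutral), 3 iodo (I, -1). Ligand charge sum = -4.
Charge balance with ammonium (+1) requires 1 complex ion per 2 ammonium.

(NH4)2[V(gly)I3(py)]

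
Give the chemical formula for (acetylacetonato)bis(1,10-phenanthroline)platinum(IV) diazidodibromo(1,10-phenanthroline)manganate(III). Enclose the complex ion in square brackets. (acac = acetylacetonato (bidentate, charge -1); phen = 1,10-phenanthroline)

[Pt(acac)(phen)2][MnBr2(N3)2(phen)]3

Cation [Pt…]: ligand charges -1, Pt(IV) ⇒ ion charge 3+.
Anion [Mn…]: ligand charges -4, Mn(III) ⇒ ion charge 1−.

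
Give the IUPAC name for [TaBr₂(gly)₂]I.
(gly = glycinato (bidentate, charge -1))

dibromobis(glycinato)tantalum(V) iodide

The 1 iodide counter-ion carries a total charge of -1, so each complex ion is 1+.
Ligand charges: 2×bromo (-1 each), 2×glycinato (-1 each); total -4. So Ta + (-4) = 1+, giving Ta = +5.
Ligands are named alphabetically: bromo before glycinato.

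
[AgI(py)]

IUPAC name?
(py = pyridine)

iodo(pyridine)silver(I)

There is no counter-ion, so the complex is neutral overall.
Ligand charges: 1×iodo (-1 each), 1×pyridine (neutral); total -1. So Ag + (-1) = 0, giving Ag = +1.
Ligands are named alphabetically: iodo before pyridine.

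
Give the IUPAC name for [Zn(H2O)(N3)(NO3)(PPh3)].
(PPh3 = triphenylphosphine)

There is no counter-ion, so the complex is neutral overall.
Ligand charges: 1×triphenylphosphine (neutral), 1×azido (-1 each), 1×aqua (neutral), 1×nitrato (-1 each); total -2. So Zn + (-2) = 0, giving Zn = +2.
Ligands are named alphabetically: aqua before azido before nitrato before triphenylphosphine.

aquaazidonitrato(triphenylphosphine)zinc(II)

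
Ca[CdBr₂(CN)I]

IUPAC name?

calcium dibromocyanoiodocadmate(II)

The 1 calcium counter-ion carries a total charge of +2, so each complex ion is 2−.
Ligand charges: 1×cyano (-1 each), 2×bromo (-1 each), 1×iodo (-1 each); total -4. So Cd + (-4) = 2−, giving Cd = +2.
The complex ion is anionic, so cadmium takes the -ate form cadmate(II).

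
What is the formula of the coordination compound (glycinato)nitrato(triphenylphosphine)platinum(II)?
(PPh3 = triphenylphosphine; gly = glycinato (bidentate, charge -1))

Ligands: 1 nitrato (NO3, -1), 1 triphenylphosphine (PPh3, neutral), 1 glycinato (gly, -1). Ligand charge sum = -2.
With Pt in oxidation state +2, the complex ion is [Pt...].

[Pt(gly)(NO3)(PPh3)]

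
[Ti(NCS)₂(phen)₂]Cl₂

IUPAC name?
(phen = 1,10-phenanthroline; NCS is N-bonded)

The 2 chloride counter-ions carry a total charge of -2, so each complex ion is 2+.
Ligand charges: 2×1,10-phenanthroline (neutral), 2×isothiocyanato (-1 each); total -2. So Ti + (-2) = 2+, giving Ti = +4.
Ligands are named alphabetically: isothiocyanato before phenanthroline.

diisothiocyanatobis(1,10-phenanthroline)titanium(IV) chloride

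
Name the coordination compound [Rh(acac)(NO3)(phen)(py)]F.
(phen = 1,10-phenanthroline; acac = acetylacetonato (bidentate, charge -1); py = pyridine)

The 1 fluoride counter-ion carries a total charge of -1, so each complex ion is 1+.
Ligand charges: 1×1,10-phenanthroline (neutral), 1×acetylacetonato (-1 each), 1×pyridine (neutral), 1×nitrato (-1 each); total -2. So Rh + (-2) = 1+, giving Rh = +3.
Ligands are named alphabetically: acetylacetonato before nitrato before phenanthroline before pyridine.

(acetylacetonato)nitrato(1,10-phenanthroline)(pyridine)rhodium(III) fluoride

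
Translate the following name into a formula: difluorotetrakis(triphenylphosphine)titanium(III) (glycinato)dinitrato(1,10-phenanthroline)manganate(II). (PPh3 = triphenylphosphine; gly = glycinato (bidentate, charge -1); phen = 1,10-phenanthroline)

Cation [Ti…]: ligand charges -2, Ti(III) ⇒ ion charge 1+.
Anion [Mn…]: ligand charges -3, Mn(II) ⇒ ion charge 1−.

[TiF2(PPh3)4][Mn(gly)(NO3)2(phen)]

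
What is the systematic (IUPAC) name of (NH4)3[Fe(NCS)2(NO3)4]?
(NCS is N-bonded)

The 3 ammonium counter-ions carry a total charge of +3, so each complex ion is 3−.
Ligand charges: 2×isothiocyanato (-1 each), 4×nitrato (-1 each); total -6. So Fe + (-6) = 3−, giving Fe = +3.
Ligands are named alphabetically: isothiocyanato before nitrato.
The complex ion is anionic, so iron takes the -ate form ferrate(III).

ammonium diisothiocyanatotetranitratoferrate(III)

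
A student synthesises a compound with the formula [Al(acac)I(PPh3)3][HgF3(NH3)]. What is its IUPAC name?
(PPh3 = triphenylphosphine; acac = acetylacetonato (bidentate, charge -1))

(acetylacetonato)iodotris(triphenylphosphine)aluminium(III) amminetrifluoromercurate(II)

Both ions are complex: the cation is named first with the plain metal name, the anion second with the -ate form; each ion's ligands are alphabetised independently.
Aluminium is always +3 in its complexes; the cation's ligand charges sum to -2, so the complex cation is 1+.
A 1:1 salt means the anion carries the equal and opposite charge, 1−.
Anion: ligand charges sum to -3; for the ion to be 1−, Hg = +2.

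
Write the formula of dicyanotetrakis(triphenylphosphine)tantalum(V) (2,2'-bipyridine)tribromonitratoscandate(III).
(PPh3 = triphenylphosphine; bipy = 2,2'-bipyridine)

Cation [Ta…]: ligand charges -2, Ta(V) ⇒ ion charge 3+.
Anion [Sc…]: ligand charges -4, Sc(III) ⇒ ion charge 1−.
One 3+ cation requires 3 of the 1− anion.

[Ta(CN)2(PPh3)4][Sc(bipy)Br3(NO3)]3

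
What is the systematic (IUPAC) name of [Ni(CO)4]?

tetracarbonylnickel(0)

There is no counter-ion, so the complex is neutral overall.
Ligand charges: 4×carbonyl (neutral); total 0. So Ni + (0) = 0, giving Ni = 0.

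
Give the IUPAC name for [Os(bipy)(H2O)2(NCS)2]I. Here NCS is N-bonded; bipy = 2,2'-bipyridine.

diaqua(2,2'-bipyridine)diisothiocyanatoosmium(III) iodide

The 1 iodide counter-ion carries a total charge of -1, so each complex ion is 1+.
Ligand charges: 2×isothiocyanato (-1 each), 2×aqua (neutral), 1×2,2'-bipyridine (neutral); total -2. So Os + (-2) = 1+, giving Os = +3.
Ligands are named alphabetically: aqua before bipyridine before isothiocyanato.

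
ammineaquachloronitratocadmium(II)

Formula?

Ligands: 1 nitrato (NO3, -1), 1 ammine (NH3, neutral), 1 aqua (H2O, neutral), 1 chloro (Cl, -1). Ligand charge sum = -2.
With Cd in oxidation state +2, the complex ion is [Cd...].

[CdCl(H2O)(NH3)(NO3)]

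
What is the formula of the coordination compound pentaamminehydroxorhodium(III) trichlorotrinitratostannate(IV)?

Cation [Rh…]: ligand charges -1, Rh(III) ⇒ ion charge 2+.
Anion [Sn…]: ligand charges -6, Sn(IV) ⇒ ion charge 2−.
One 2+ cation balances one 2− anion.

[Rh(NH3)5(OH)][SnCl3(NO3)3]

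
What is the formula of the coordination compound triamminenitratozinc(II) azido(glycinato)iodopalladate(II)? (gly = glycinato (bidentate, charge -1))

[Zn(NH3)3(NO3)][Pd(gly)I(N3)]

Cation [Zn…]: ligand charges -1, Zn(II) ⇒ ion charge 1+.
Anion [Pd…]: ligand charges -3, Pd(II) ⇒ ion charge 1−.
One 1+ cation balances one 1− anion.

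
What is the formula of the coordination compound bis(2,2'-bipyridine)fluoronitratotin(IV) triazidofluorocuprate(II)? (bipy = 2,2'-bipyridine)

Cation [Sn…]: ligand charges -2, Sn(IV) ⇒ ion charge 2+.
Anion [Cu…]: ligand charges -4, Cu(II) ⇒ ion charge 2−.
One 2+ cation balances one 2− anion.

[Sn(bipy)2F(NO3)][CuF(N3)3]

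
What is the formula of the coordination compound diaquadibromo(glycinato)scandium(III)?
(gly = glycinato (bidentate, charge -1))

[ScBr2(gly)(H2O)2]

Ligands: 2 aqua (H2O, neutral), 1 glycinato (gly, -1), 2 bromo (Br, -1). Ligand charge sum = -3.
With Sc in oxidation state +3, the complex ion is [Sc...].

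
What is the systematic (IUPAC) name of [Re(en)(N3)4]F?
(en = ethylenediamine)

tetraazido(ethylenediamine)rhenium(V) fluoride

The 1 fluoride counter-ion carries a total charge of -1, so each complex ion is 1+.
Ligand charges: 1×ethylenediamine (neutral), 4×azido (-1 each); total -4. So Re + (-4) = 1+, giving Re = +5.
Ligands are named alphabetically: azido before ethylenediamine.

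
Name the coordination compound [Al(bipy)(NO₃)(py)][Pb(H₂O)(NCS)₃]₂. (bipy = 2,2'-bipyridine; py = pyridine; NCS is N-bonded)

Aluminium is always +3 in its complexes; the cation's ligand charges sum to -1, so the complex cation is 2+.
With 2 anions per cation, each anion must be 2/2 = 1−.
Anion: ligand charges sum to -3; for the ion to be 1−, Pb = +2.

(2,2'-bipyridine)nitrato(pyridine)aluminium(III) aquatriisothiocyanatoplumbate(II)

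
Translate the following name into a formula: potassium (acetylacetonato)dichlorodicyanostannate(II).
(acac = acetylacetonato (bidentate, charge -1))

K3[Sn(acac)Cl2(CN)2]

Ligands: 2 cyano (CN, -1), 2 chloro (Cl, -1), 1 acetylacetonato (acac, -1). Ligand charge sum = -5.
With Sn in oxidation state +2, the complex ion is [Sn...]^3−.
Charge balance with potassium (+1) requires 1 complex ion per 3 potassium.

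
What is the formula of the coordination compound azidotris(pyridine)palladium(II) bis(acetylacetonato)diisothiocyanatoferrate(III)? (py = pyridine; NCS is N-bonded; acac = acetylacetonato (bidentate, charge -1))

Cation [Pd…]: ligand charges -1, Pd(II) ⇒ ion charge 1+.
Anion [Fe…]: ligand charges -4, Fe(III) ⇒ ion charge 1−.

[Pd(N3)(py)3][Fe(acac)2(NCS)2]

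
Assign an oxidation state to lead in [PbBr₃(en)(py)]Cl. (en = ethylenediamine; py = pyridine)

+4

1 chloride outside the brackets (-1 each) → the complex ion is 1+.
Ligand charges: 1×en neutral; 1×py neutral; 3×Br = -3; sum -3.
Pb + (-3) = 1+ ⇒ Pb is +4.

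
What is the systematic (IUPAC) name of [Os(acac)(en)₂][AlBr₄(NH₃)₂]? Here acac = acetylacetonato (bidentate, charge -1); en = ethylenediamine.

Both ions are complex: the cation is named first with the plain metal name, the anion second with the -ate form; each ion's ligands are alphabetised independently.
Aluminium is always +3 in its complexes; the anion's ligand charges sum to -4, so the complex anion is 1−.
A 1:1 salt means the cation carries the equal and opposite charge, 1+.
Cation: ligand charges sum to -1; for the ion to be 1+, Os = +2.

(acetylacetonato)bis(ethylenediamine)osmium(II) diamminetetrabromoaluminate(III)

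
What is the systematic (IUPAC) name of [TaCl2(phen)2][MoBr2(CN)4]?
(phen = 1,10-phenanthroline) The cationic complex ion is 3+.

The complex cation is given as 3+; its ligand charges sum to -2, so Ta = +5.
A 1:1 salt means the anion carries the equal and opposite charge, 3−.
Anion: ligand charges sum to -6; for the ion to be 3−, Mo = +3.

dichlorobis(1,10-phenanthroline)tantalum(V) dibromotetracyanomolybdate(III)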